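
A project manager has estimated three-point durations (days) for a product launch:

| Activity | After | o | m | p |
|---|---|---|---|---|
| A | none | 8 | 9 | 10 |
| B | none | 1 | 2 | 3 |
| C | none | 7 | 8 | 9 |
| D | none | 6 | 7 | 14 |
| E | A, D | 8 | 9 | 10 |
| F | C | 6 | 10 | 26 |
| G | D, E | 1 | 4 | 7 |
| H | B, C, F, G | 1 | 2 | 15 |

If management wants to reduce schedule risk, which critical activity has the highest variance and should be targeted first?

H

te_A = (8 + 4·9 + 10)/6 = 54/6 = 9; σ²_A = ((10−8)/6)² = 0.111
te_B = (1 + 4·2 + 3)/6 = 12/6 = 2; σ²_B = ((3−1)/6)² = 0.111
te_C = (7 + 4·8 + 9)/6 = 48/6 = 8; σ²_C = ((9−7)/6)² = 0.111
te_D = (6 + 4·7 + 14)/6 = 48/6 = 8; σ²_D = ((14−6)/6)² = 1.778
te_E = (8 + 4·9 + 10)/6 = 54/6 = 9; σ²_E = ((10−8)/6)² = 0.111
te_F = (6 + 4·10 + 26)/6 = 72/6 = 12; σ²_F = ((26−6)/6)² = 11.111
te_G = (1 + 4·4 + 7)/6 = 24/6 = 4; σ²_G = ((7−1)/6)² = 1.000
te_H = (1 + 4·2 + 15)/6 = 24/6 = 4; σ²_H = ((15−1)/6)² = 5.444

Forward pass:
ES_A = 0; EF_A = 9
ES_B = 0; EF_B = 2
ES_C = 0; EF_C = 8
ES_D = 0; EF_D = 8
ES_E = max(EF_A=9, EF_D=8) = 9; EF_E = 9+9 = 18
ES_F = 8; EF_F = 8+12 = 20
ES_G = max(EF_D=8, EF_E=18) = 18; EF_G = 18+4 = 22
ES_H = max(EF_B=2, EF_C=8, EF_F=20, EF_G=22) = 22; EF_H = 22+4 = 26
Expected project duration μ = 26 days. Critical path: A → E → G → H.

Variances on critical path: σ²_A=0.111, σ²_E=0.111, σ²_G=1.000, σ²_H=5.444.
Largest is σ²_H = 5.444.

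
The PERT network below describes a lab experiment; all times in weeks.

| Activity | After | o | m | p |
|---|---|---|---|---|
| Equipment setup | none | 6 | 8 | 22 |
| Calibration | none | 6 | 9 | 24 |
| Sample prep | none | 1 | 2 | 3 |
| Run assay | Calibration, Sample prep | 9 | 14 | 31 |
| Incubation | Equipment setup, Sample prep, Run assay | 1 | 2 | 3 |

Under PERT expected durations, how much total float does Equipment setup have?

17 weeks

te_Equipment setup = (6 + 4·8 + 22)/6 = 60/6 = 10
te_Calibration = (6 + 4·9 + 24)/6 = 66/6 = 11
te_Sample prep = (1 + 4·2 + 3)/6 = 12/6 = 2
te_Run assay = (9 + 4·14 + 31)/6 = 96/6 = 16
te_Incubation = (1 + 4·2 + 3)/6 = 12/6 = 2

Forward pass:
ES_Equipment setup = 0; EF_Equipment setup = 10
ES_Calibration = 0; EF_Calibration = 11
ES_Sample prep = 0; EF_Sample prep = 2
ES_Run assay = max(EF_Calibration=11, EF_Sample prep=2) = 11; EF_Run assay = 11+16 = 27
ES_Incubation = max(EF_Equipment setup=10, EF_Sample prep=2, EF_Run assay=27) = 27; EF_Incubation = 27+2 = 29
Expected project duration μ = 29 weeks. Critical path: Calibration → Run assay → Incubation.

Backward pass:
LF_Incubation = 29; LS_Incubation = 29−2 = 27
LF_Run assay = LS_Incubation = 27; LS_Run assay = 27−16 = 11
LF_Sample prep = min(LS_Run assay=11, LS_Incubation=27) = 11; LS_Sample prep = 11−2 = 9
LF_Calibration = LS_Run assay = 11; LS_Calibration = 11−11 = 0
LF_Equipment setup = LS_Incubation = 27; LS_Equipment setup = 27−10 = 17
Slack_Equipment setup = LS_Equipment setup − ES_Equipment setup = 17 − 0 = 17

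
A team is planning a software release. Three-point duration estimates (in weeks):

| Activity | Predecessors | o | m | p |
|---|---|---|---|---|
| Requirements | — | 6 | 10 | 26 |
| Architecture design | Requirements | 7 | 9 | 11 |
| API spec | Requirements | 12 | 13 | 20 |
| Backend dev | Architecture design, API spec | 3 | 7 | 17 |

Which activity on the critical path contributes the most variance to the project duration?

Requirements

te_Requirements = (6 + 4·10 + 26)/6 = 72/6 = 12; σ²_Requirements = ((26−6)/6)² = 11.111
te_Architecture design = (7 + 4·9 + 11)/6 = 54/6 = 9; σ²_Architecture design = ((11−7)/6)² = 0.444
te_API spec = (12 + 4·13 + 20)/6 = 84/6 = 14; σ²_API spec = ((20−12)/6)² = 1.778
te_Backend dev = (3 + 4·7 + 17)/6 = 48/6 = 8; σ²_Backend dev = ((17−3)/6)² = 5.444

Forward pass:
ES_Requirements = 0; EF_Requirements = 12
ES_Architecture design = 12; EF_Architecture design = 12+9 = 21
ES_API spec = 12; EF_API spec = 12+14 = 26
ES_Backend dev = max(EF_Architecture design=21, EF_API spec=26) = 26; EF_Backend dev = 26+8 = 34
Expected project duration μ = 34 weeks. Critical path: Requirements → API spec → Backend dev.

Variances on critical path: σ²_Requirements=11.111, σ²_API spec=1.778, σ²_Backend dev=5.444.
Largest is σ²_Requirements = 11.111.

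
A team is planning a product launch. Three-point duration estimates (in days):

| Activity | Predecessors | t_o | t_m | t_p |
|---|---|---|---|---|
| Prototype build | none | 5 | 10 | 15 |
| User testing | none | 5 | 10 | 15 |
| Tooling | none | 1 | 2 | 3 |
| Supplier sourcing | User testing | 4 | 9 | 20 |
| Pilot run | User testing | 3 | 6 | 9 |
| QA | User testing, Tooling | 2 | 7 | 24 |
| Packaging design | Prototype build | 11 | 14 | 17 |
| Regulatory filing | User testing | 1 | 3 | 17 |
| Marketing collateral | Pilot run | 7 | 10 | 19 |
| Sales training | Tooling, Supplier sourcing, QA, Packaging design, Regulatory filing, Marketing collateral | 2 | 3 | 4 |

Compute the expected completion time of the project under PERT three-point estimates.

30 days

te_Prototype build = (5 + 4·10 + 15)/6 = 60/6 = 10
te_User testing = (5 + 4·10 + 15)/6 = 60/6 = 10
te_Tooling = (1 + 4·2 + 3)/6 = 12/6 = 2
te_Supplier sourcing = (4 + 4·9 + 20)/6 = 60/6 = 10
te_Pilot run = (3 + 4·6 + 9)/6 = 36/6 = 6
te_QA = (2 + 4·7 + 24)/6 = 54/6 = 9
te_Packaging design = (11 + 4·14 + 17)/6 = 84/6 = 14
te_Regulatory filing = (1 + 4·3 + 17)/6 = 30/6 = 5
te_Marketing collateral = (7 + 4·10 + 19)/6 = 66/6 = 11
te_Sales training = (2 + 4·3 + 4)/6 = 18/6 = 3

Forward pass:
ES_Prototype build = 0; EF_Prototype build = 10
ES_User testing = 0; EF_User testing = 10
ES_Tooling = 0; EF_Tooling = 2
ES_Supplier sourcing = 10; EF_Supplier sourcing = 10+10 = 20
ES_Pilot run = 10; EF_Pilot run = 10+6 = 16
ES_QA = max(EF_User testing=10, EF_Tooling=2) = 10; EF_QA = 10+9 = 19
ES_Packaging design = 10; EF_Packaging design = 10+14 = 24
ES_Regulatory filing = 10; EF_Regulatory filing = 10+5 = 15
ES_Marketing collateral = 16; EF_Marketing collateral = 16+11 = 27
ES_Sales training = max(EF_Tooling=2, EF_Supplier sourcing=20, EF_QA=19, EF_Packaging design=24, EF_Regulatory filing=15, EF_Marketing collateral=27) = 27; EF_Sales training = 27+3 = 30
Expected project duration μ = 30 days. Critical path: User testing → Pilot run → Marketing collateral → Sales training.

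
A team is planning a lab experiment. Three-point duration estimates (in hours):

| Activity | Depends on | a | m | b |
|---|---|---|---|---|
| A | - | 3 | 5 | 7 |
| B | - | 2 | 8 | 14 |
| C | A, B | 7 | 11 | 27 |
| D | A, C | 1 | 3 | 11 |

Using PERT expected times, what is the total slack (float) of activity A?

te_A = (3 + 4·5 + 7)/6 = 30/6 = 5
te_B = (2 + 4·8 + 14)/6 = 48/6 = 8
te_C = (7 + 4·11 + 27)/6 = 78/6 = 13
te_D = (1 + 4·3 + 11)/6 = 24/6 = 4

Forward pass:
ES_A = 0; EF_A = 5
ES_B = 0; EF_B = 8
ES_C = max(EF_A=5, EF_B=8) = 8; EF_C = 8+13 = 21
ES_D = max(EF_A=5, EF_C=21) = 21; EF_D = 21+4 = 25
Expected project duration μ = 25 hours. Critical path: B → C → D.

Backward pass:
LF_D = 25; LS_D = 25−4 = 21
LF_C = LS_D = 21; LS_C = 21−13 = 8
LF_B = LS_C = 8; LS_B = 8−8 = 0
LF_A = min(LS_C=8, LS_D=21) = 8; LS_A = 8−5 = 3
Slack_A = LS_A − ES_A = 3 − 0 = 3

3 hours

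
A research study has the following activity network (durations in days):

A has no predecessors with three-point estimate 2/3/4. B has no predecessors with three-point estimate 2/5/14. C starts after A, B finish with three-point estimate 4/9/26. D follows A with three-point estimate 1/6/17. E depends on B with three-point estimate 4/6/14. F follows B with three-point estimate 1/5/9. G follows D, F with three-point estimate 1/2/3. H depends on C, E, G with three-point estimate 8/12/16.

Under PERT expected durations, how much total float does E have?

4 days

te_A = (2 + 4·3 + 4)/6 = 18/6 = 3
te_B = (2 + 4·5 + 14)/6 = 36/6 = 6
te_C = (4 + 4·9 + 26)/6 = 66/6 = 11
te_D = (1 + 4·6 + 17)/6 = 42/6 = 7
te_E = (4 + 4·6 + 14)/6 = 42/6 = 7
te_F = (1 + 4·5 + 9)/6 = 30/6 = 5
te_G = (1 + 4·2 + 3)/6 = 12/6 = 2
te_H = (8 + 4·12 + 16)/6 = 72/6 = 12

Forward pass:
ES_A = 0; EF_A = 3
ES_B = 0; EF_B = 6
ES_C = max(EF_A=3, EF_B=6) = 6; EF_C = 6+11 = 17
ES_D = 3; EF_D = 3+7 = 10
ES_E = 6; EF_E = 6+7 = 13
ES_F = 6; EF_F = 6+5 = 11
ES_G = max(EF_D=10, EF_F=11) = 11; EF_G = 11+2 = 13
ES_H = max(EF_C=17, EF_E=13, EF_G=13) = 17; EF_H = 17+12 = 29
Expected project duration μ = 29 days. Critical path: B → C → H.

Backward pass:
LF_H = 29; LS_H = 29−12 = 17
LF_G = LS_H = 17; LS_G = 17−2 = 15
LF_F = LS_G = 15; LS_F = 15−5 = 10
LF_E = LS_H = 17; LS_E = 17−7 = 10
LF_D = LS_G = 15; LS_D = 15−7 = 8
LF_C = LS_H = 17; LS_C = 17−11 = 6
LF_B = min(LS_C=6, LS_E=10, LS_F=10) = 6; LS_B = 6−6 = 0
LF_A = min(LS_C=6, LS_D=8) = 6; LS_A = 6−3 = 3
Slack_E = LS_E − ES_E = 10 − 6 = 4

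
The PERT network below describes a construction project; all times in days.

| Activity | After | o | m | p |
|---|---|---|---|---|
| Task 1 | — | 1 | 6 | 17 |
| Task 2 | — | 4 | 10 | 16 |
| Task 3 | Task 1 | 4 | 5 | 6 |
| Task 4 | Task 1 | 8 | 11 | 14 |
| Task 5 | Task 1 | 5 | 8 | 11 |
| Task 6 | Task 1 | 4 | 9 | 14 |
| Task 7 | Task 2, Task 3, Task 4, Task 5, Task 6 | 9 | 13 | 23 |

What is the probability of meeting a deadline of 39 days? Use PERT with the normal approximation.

te_Task 1 = (1 + 4·6 + 17)/6 = 42/6 = 7; σ²_Task 1 = ((17−1)/6)² = 7.111
te_Task 2 = (4 + 4·10 + 16)/6 = 60/6 = 10; σ²_Task 2 = ((16−4)/6)² = 4.000
te_Task 3 = (4 + 4·5 + 6)/6 = 30/6 = 5; σ²_Task 3 = ((6−4)/6)² = 0.111
te_Task 4 = (8 + 4·11 + 14)/6 = 66/6 = 11; σ²_Task 4 = ((14−8)/6)² = 1.000
te_Task 5 = (5 + 4·8 + 11)/6 = 48/6 = 8; σ²_Task 5 = ((11−5)/6)² = 1.000
te_Task 6 = (4 + 4·9 + 14)/6 = 54/6 = 9; σ²_Task 6 = ((14−4)/6)² = 2.778
te_Task 7 = (9 + 4·13 + 23)/6 = 84/6 = 14; σ²_Task 7 = ((23−9)/6)² = 5.444

Forward pass:
ES_Task 1 = 0; EF_Task 1 = 7
ES_Task 2 = 0; EF_Task 2 = 10
ES_Task 3 = 7; EF_Task 3 = 7+5 = 12
ES_Task 4 = 7; EF_Task 4 = 7+11 = 18
ES_Task 5 = 7; EF_Task 5 = 7+8 = 15
ES_Task 6 = 7; EF_Task 6 = 7+9 = 16
ES_Task 7 = max(EF_Task 2=10, EF_Task 3=12, EF_Task 4=18, EF_Task 5=15, EF_Task 6=16) = 18; EF_Task 7 = 18+14 = 32
Expected project duration μ = 32 days. Critical path: Task 1 → Task 4 → Task 7.

Variance along critical path = 7.111 + 1.000 + 5.444 = 13.556; σ = √13.556 = 3.682 days.
Z = (39 − 32) / 3.682 = 1.901
P(T ≤ 39) = Φ(1.901) ≈ 0.971

0.971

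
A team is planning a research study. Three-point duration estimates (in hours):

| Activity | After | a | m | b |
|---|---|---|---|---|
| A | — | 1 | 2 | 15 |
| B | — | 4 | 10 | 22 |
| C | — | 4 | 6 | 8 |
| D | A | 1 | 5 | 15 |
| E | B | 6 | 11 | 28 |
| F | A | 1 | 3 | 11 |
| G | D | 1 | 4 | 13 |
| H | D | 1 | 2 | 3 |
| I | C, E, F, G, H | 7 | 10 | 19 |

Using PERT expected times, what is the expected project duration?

35 hours

te_A = (1 + 4·2 + 15)/6 = 24/6 = 4
te_B = (4 + 4·10 + 22)/6 = 66/6 = 11
te_C = (4 + 4·6 + 8)/6 = 36/6 = 6
te_D = (1 + 4·5 + 15)/6 = 36/6 = 6
te_E = (6 + 4·11 + 28)/6 = 78/6 = 13
te_F = (1 + 4·3 + 11)/6 = 24/6 = 4
te_G = (1 + 4·4 + 13)/6 = 30/6 = 5
te_H = (1 + 4·2 + 3)/6 = 12/6 = 2
te_I = (7 + 4·10 + 19)/6 = 66/6 = 11

Forward pass:
ES_A = 0; EF_A = 4
ES_B = 0; EF_B = 11
ES_C = 0; EF_C = 6
ES_D = 4; EF_D = 4+6 = 10
ES_E = 11; EF_E = 11+13 = 24
ES_F = 4; EF_F = 4+4 = 8
ES_G = 10; EF_G = 10+5 = 15
ES_H = 10; EF_H = 10+2 = 12
ES_I = max(EF_C=6, EF_E=24, EF_F=8, EF_G=15, EF_H=12) = 24; EF_I = 24+11 = 35
Expected project duration μ = 35 hours. Critical path: B → E → I.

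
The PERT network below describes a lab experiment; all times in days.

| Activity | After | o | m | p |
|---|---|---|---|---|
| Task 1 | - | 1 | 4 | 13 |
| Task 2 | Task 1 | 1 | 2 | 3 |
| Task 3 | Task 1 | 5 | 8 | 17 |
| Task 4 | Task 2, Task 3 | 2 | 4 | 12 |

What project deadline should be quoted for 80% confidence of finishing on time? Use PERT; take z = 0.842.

21.8 days

te_Task 1 = (1 + 4·4 + 13)/6 = 30/6 = 5; σ²_Task 1 = ((13−1)/6)² = 4.000
te_Task 2 = (1 + 4·2 + 3)/6 = 12/6 = 2; σ²_Task 2 = ((3−1)/6)² = 0.111
te_Task 3 = (5 + 4·8 + 17)/6 = 54/6 = 9; σ²_Task 3 = ((17−5)/6)² = 4.000
te_Task 4 = (2 + 4·4 + 12)/6 = 30/6 = 5; σ²_Task 4 = ((12−2)/6)² = 2.778

Forward pass:
ES_Task 1 = 0; EF_Task 1 = 5
ES_Task 2 = 5; EF_Task 2 = 5+2 = 7
ES_Task 3 = 5; EF_Task 3 = 5+9 = 14
ES_Task 4 = max(EF_Task 2=7, EF_Task 3=14) = 14; EF_Task 4 = 14+5 = 19
Expected project duration μ = 19 days. Critical path: Task 1 → Task 3 → Task 4.

Variance along critical path = 4.000 + 4.000 + 2.778 = 10.778; σ = 3.283 days.
D = μ + z·σ = 19 + 0.842·3.283 = 21.8 days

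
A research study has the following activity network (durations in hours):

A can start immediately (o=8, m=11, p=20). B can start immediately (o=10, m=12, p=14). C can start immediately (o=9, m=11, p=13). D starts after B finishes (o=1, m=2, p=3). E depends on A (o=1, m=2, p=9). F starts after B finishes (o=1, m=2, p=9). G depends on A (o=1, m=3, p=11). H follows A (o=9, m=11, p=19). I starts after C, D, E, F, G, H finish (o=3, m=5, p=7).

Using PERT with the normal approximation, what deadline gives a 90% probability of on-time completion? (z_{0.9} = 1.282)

te_A = (8 + 4·11 + 20)/6 = 72/6 = 12; σ²_A = ((20−8)/6)² = 4.000
te_B = (10 + 4·12 + 14)/6 = 72/6 = 12; σ²_B = ((14−10)/6)² = 0.444
te_C = (9 + 4·11 + 13)/6 = 66/6 = 11; σ²_C = ((13−9)/6)² = 0.444
te_D = (1 + 4·2 + 3)/6 = 12/6 = 2; σ²_D = ((3−1)/6)² = 0.111
te_E = (1 + 4·2 + 9)/6 = 18/6 = 3; σ²_E = ((9−1)/6)² = 1.778
te_F = (1 + 4·2 + 9)/6 = 18/6 = 3; σ²_F = ((9−1)/6)² = 1.778
te_G = (1 + 4·3 + 11)/6 = 24/6 = 4; σ²_G = ((11−1)/6)² = 2.778
te_H = (9 + 4·11 + 19)/6 = 72/6 = 12; σ²_H = ((19−9)/6)² = 2.778
te_I = (3 + 4·5 + 7)/6 = 30/6 = 5; σ²_I = ((7−3)/6)² = 0.444

Forward pass:
ES_A = 0; EF_A = 12
ES_B = 0; EF_B = 12
ES_C = 0; EF_C = 11
ES_D = 12; EF_D = 12+2 = 14
ES_E = 12; EF_E = 12+3 = 15
ES_F = 12; EF_F = 12+3 = 15
ES_G = 12; EF_G = 12+4 = 16
ES_H = 12; EF_H = 12+12 = 24
ES_I = max(EF_C=11, EF_D=14, EF_E=15, EF_F=15, EF_G=16, EF_H=24) = 24; EF_I = 24+5 = 29
Expected project duration μ = 29 hours. Critical path: A → H → I.

Variance along critical path = 4.000 + 2.778 + 0.444 = 7.222; σ = 2.687 hours.
D = μ + z·σ = 29 + 1.282·2.687 = 32.4 hours

32.4 hours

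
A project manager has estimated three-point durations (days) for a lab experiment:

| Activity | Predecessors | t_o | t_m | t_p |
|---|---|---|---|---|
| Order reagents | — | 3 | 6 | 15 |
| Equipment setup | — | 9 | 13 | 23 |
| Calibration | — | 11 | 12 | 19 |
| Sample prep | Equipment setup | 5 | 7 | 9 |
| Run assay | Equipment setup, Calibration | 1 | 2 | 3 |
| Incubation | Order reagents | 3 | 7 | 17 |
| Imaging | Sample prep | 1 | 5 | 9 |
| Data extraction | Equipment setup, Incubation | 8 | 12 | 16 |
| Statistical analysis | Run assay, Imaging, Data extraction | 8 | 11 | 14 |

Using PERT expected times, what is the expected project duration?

38 days

te_Order reagents = (3 + 4·6 + 15)/6 = 42/6 = 7
te_Equipment setup = (9 + 4·13 + 23)/6 = 84/6 = 14
te_Calibration = (11 + 4·12 + 19)/6 = 78/6 = 13
te_Sample prep = (5 + 4·7 + 9)/6 = 42/6 = 7
te_Run assay = (1 + 4·2 + 3)/6 = 12/6 = 2
te_Incubation = (3 + 4·7 + 17)/6 = 48/6 = 8
te_Imaging = (1 + 4·5 + 9)/6 = 30/6 = 5
te_Data extraction = (8 + 4·12 + 16)/6 = 72/6 = 12
te_Statistical analysis = (8 + 4·11 + 14)/6 = 66/6 = 11

Forward pass:
ES_Order reagents = 0; EF_Order reagents = 7
ES_Equipment setup = 0; EF_Equipment setup = 14
ES_Calibration = 0; EF_Calibration = 13
ES_Sample prep = 14; EF_Sample prep = 14+7 = 21
ES_Run assay = max(EF_Equipment setup=14, EF_Calibration=13) = 14; EF_Run assay = 14+2 = 16
ES_Incubation = 7; EF_Incubation = 7+8 = 15
ES_Imaging = 21; EF_Imaging = 21+5 = 26
ES_Data extraction = max(EF_Equipment setup=14, EF_Incubation=15) = 15; EF_Data extraction = 15+12 = 27
ES_Statistical analysis = max(EF_Run assay=16, EF_Imaging=26, EF_Data extraction=27) = 27; EF_Statistical analysis = 27+11 = 38
Expected project duration μ = 38 days. Critical path: Order reagents → Incubation → Data extraction → Statistical analysis.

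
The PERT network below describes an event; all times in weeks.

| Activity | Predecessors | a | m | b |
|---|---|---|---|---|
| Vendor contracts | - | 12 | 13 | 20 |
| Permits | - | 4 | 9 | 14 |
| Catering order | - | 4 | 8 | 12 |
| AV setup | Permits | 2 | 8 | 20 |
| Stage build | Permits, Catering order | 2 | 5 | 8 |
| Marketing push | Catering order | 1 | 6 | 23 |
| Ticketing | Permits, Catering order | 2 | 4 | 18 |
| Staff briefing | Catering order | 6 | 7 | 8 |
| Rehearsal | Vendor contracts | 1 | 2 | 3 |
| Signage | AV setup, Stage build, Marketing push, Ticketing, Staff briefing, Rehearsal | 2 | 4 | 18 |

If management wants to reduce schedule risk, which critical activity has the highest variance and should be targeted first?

te_Vendor contracts = (12 + 4·13 + 20)/6 = 84/6 = 14; σ²_Vendor contracts = ((20−12)/6)² = 1.778
te_Permits = (4 + 4·9 + 14)/6 = 54/6 = 9; σ²_Permits = ((14−4)/6)² = 2.778
te_Catering order = (4 + 4·8 + 12)/6 = 48/6 = 8; σ²_Catering order = ((12−4)/6)² = 1.778
te_AV setup = (2 + 4·8 + 20)/6 = 54/6 = 9; σ²_AV setup = ((20−2)/6)² = 9.000
te_Stage build = (2 + 4·5 + 8)/6 = 30/6 = 5; σ²_Stage build = ((8−2)/6)² = 1.000
te_Marketing push = (1 + 4·6 + 23)/6 = 48/6 = 8; σ²_Marketing push = ((23−1)/6)² = 13.444
te_Ticketing = (2 + 4·4 + 18)/6 = 36/6 = 6; σ²_Ticketing = ((18−2)/6)² = 7.111
te_Staff briefing = (6 + 4·7 + 8)/6 = 42/6 = 7; σ²_Staff briefing = ((8−6)/6)² = 0.111
te_Rehearsal = (1 + 4·2 + 3)/6 = 12/6 = 2; σ²_Rehearsal = ((3−1)/6)² = 0.111
te_Signage = (2 + 4·4 + 18)/6 = 36/6 = 6; σ²_Signage = ((18−2)/6)² = 7.111

Forward pass:
ES_Vendor contracts = 0; EF_Vendor contracts = 14
ES_Permits = 0; EF_Permits = 9
ES_Catering order = 0; EF_Catering order = 8
ES_AV setup = 9; EF_AV setup = 9+9 = 18
ES_Stage build = max(EF_Permits=9, EF_Catering order=8) = 9; EF_Stage build = 9+5 = 14
ES_Marketing push = 8; EF_Marketing push = 8+8 = 16
ES_Ticketing = max(EF_Permits=9, EF_Catering order=8) = 9; EF_Ticketing = 9+6 = 15
ES_Staff briefing = 8; EF_Staff briefing = 8+7 = 15
ES_Rehearsal = 14; EF_Rehearsal = 14+2 = 16
ES_Signage = max(EF_AV setup=18, EF_Stage build=14, EF_Marketing push=16, EF_Ticketing=15, EF_Staff briefing=15, EF_Rehearsal=16) = 18; EF_Signage = 18+6 = 24
Expected project duration μ = 24 weeks. Critical path: Permits → AV setup → Signage.

Variances on critical path: σ²_Permits=2.778, σ²_AV setup=9.000, σ²_Signage=7.111.
Largest is σ²_AV setup = 9.000.

AV setup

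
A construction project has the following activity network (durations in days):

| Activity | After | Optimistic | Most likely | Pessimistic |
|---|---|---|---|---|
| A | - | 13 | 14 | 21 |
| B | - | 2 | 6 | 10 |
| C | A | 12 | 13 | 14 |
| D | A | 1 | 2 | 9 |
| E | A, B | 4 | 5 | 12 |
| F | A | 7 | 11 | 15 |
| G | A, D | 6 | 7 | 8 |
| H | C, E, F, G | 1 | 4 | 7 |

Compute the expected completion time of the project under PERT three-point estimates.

te_A = (13 + 4·14 + 21)/6 = 90/6 = 15
te_B = (2 + 4·6 + 10)/6 = 36/6 = 6
te_C = (12 + 4·13 + 14)/6 = 78/6 = 13
te_D = (1 + 4·2 + 9)/6 = 18/6 = 3
te_E = (4 + 4·5 + 12)/6 = 36/6 = 6
te_F = (7 + 4·11 + 15)/6 = 66/6 = 11
te_G = (6 + 4·7 + 8)/6 = 42/6 = 7
te_H = (1 + 4·4 + 7)/6 = 24/6 = 4

Forward pass:
ES_A = 0; EF_A = 15
ES_B = 0; EF_B = 6
ES_C = 15; EF_C = 15+13 = 28
ES_D = 15; EF_D = 15+3 = 18
ES_E = max(EF_A=15, EF_B=6) = 15; EF_E = 15+6 = 21
ES_F = 15; EF_F = 15+11 = 26
ES_G = max(EF_A=15, EF_D=18) = 18; EF_G = 18+7 = 25
ES_H = max(EF_C=28, EF_E=21, EF_F=26, EF_G=25) = 28; EF_H = 28+4 = 32
Expected project duration μ = 32 days. Critical path: A → C → H.

32 days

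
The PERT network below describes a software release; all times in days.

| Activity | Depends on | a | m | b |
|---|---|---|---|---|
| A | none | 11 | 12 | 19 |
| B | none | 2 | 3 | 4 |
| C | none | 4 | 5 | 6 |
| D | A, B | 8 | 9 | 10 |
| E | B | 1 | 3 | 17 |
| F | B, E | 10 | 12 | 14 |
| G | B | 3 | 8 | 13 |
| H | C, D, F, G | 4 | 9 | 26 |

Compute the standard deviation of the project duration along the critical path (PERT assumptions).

3.92 days

te_A = (11 + 4·12 + 19)/6 = 78/6 = 13; σ²_A = ((19−11)/6)² = 1.778
te_B = (2 + 4·3 + 4)/6 = 18/6 = 3; σ²_B = ((4−2)/6)² = 0.111
te_C = (4 + 4·5 + 6)/6 = 30/6 = 5; σ²_C = ((6−4)/6)² = 0.111
te_D = (8 + 4·9 + 10)/6 = 54/6 = 9; σ²_D = ((10−8)/6)² = 0.111
te_E = (1 + 4·3 + 17)/6 = 30/6 = 5; σ²_E = ((17−1)/6)² = 7.111
te_F = (10 + 4·12 + 14)/6 = 72/6 = 12; σ²_F = ((14−10)/6)² = 0.444
te_G = (3 + 4·8 + 13)/6 = 48/6 = 8; σ²_G = ((13−3)/6)² = 2.778
te_H = (4 + 4·9 + 26)/6 = 66/6 = 11; σ²_H = ((26−4)/6)² = 13.444

Forward pass:
ES_A = 0; EF_A = 13
ES_B = 0; EF_B = 3
ES_C = 0; EF_C = 5
ES_D = max(EF_A=13, EF_B=3) = 13; EF_D = 13+9 = 22
ES_E = 3; EF_E = 3+5 = 8
ES_F = max(EF_B=3, EF_E=8) = 8; EF_F = 8+12 = 20
ES_G = 3; EF_G = 3+8 = 11
ES_H = max(EF_C=5, EF_D=22, EF_F=20, EF_G=11) = 22; EF_H = 22+11 = 33
Expected project duration μ = 33 days. Critical path: A → D → H.

Variance along critical path = 1.778 + 0.111 + 13.444 = 15.333
σ = √15.333 = 3.916 days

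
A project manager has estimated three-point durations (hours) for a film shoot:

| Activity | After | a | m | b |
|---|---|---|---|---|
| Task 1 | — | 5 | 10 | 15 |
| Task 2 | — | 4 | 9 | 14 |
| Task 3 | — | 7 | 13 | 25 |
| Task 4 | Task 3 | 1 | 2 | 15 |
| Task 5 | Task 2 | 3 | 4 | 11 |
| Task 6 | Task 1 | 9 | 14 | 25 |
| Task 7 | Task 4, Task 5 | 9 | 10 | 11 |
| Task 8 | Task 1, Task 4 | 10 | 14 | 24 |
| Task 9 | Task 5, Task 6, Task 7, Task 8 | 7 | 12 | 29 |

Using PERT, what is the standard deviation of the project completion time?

te_Task 1 = (5 + 4·10 + 15)/6 = 60/6 = 10; σ²_Task 1 = ((15−5)/6)² = 2.778
te_Task 2 = (4 + 4·9 + 14)/6 = 54/6 = 9; σ²_Task 2 = ((14−4)/6)² = 2.778
te_Task 3 = (7 + 4·13 + 25)/6 = 84/6 = 14; σ²_Task 3 = ((25−7)/6)² = 9.000
te_Task 4 = (1 + 4·2 + 15)/6 = 24/6 = 4; σ²_Task 4 = ((15−1)/6)² = 5.444
te_Task 5 = (3 + 4·4 + 11)/6 = 30/6 = 5; σ²_Task 5 = ((11−3)/6)² = 1.778
te_Task 6 = (9 + 4·14 + 25)/6 = 90/6 = 15; σ²_Task 6 = ((25−9)/6)² = 7.111
te_Task 7 = (9 + 4·10 + 11)/6 = 60/6 = 10; σ²_Task 7 = ((11−9)/6)² = 0.111
te_Task 8 = (10 + 4·14 + 24)/6 = 90/6 = 15; σ²_Task 8 = ((24−10)/6)² = 5.444
te_Task 9 = (7 + 4·12 + 29)/6 = 84/6 = 14; σ²_Task 9 = ((29−7)/6)² = 13.444

Forward pass:
ES_Task 1 = 0; EF_Task 1 = 10
ES_Task 2 = 0; EF_Task 2 = 9
ES_Task 3 = 0; EF_Task 3 = 14
ES_Task 4 = 14; EF_Task 4 = 14+4 = 18
ES_Task 5 = 9; EF_Task 5 = 9+5 = 14
ES_Task 6 = 10; EF_Task 6 = 10+15 = 25
ES_Task 7 = max(EF_Task 4=18, EF_Task 5=14) = 18; EF_Task 7 = 18+10 = 28
ES_Task 8 = max(EF_Task 1=10, EF_Task 4=18) = 18; EF_Task 8 = 18+15 = 33
ES_Task 9 = max(EF_Task 5=14, EF_Task 6=25, EF_Task 7=28, EF_Task 8=33) = 33; EF_Task 9 = 33+14 = 47
Expected project duration μ = 47 hours. Critical path: Task 3 → Task 4 → Task 8 → Task 9.

Variance along critical path = 9.000 + 5.444 + 5.444 + 13.444 = 33.333
σ = √33.333 = 5.774 hours

5.77 hours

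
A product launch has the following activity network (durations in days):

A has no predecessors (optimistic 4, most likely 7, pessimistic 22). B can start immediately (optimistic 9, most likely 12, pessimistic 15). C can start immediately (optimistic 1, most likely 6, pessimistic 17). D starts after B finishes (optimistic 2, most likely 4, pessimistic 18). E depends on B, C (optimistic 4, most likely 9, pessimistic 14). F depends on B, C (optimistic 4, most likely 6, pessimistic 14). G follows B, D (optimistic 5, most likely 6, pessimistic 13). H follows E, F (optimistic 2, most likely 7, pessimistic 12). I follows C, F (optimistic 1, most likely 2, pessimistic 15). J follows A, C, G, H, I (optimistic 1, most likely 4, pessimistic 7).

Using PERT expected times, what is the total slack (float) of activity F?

2 days

te_A = (4 + 4·7 + 22)/6 = 54/6 = 9
te_B = (9 + 4·12 + 15)/6 = 72/6 = 12
te_C = (1 + 4·6 + 17)/6 = 42/6 = 7
te_D = (2 + 4·4 + 18)/6 = 36/6 = 6
te_E = (4 + 4·9 + 14)/6 = 54/6 = 9
te_F = (4 + 4·6 + 14)/6 = 42/6 = 7
te_G = (5 + 4·6 + 13)/6 = 42/6 = 7
te_H = (2 + 4·7 + 12)/6 = 42/6 = 7
te_I = (1 + 4·2 + 15)/6 = 24/6 = 4
te_J = (1 + 4·4 + 7)/6 = 24/6 = 4

Forward pass:
ES_A = 0; EF_A = 9
ES_B = 0; EF_B = 12
ES_C = 0; EF_C = 7
ES_D = 12; EF_D = 12+6 = 18
ES_E = max(EF_B=12, EF_C=7) = 12; EF_E = 12+9 = 21
ES_F = max(EF_B=12, EF_C=7) = 12; EF_F = 12+7 = 19
ES_G = max(EF_B=12, EF_D=18) = 18; EF_G = 18+7 = 25
ES_H = max(EF_E=21, EF_F=19) = 21; EF_H = 21+7 = 28
ES_I = max(EF_C=7, EF_F=19) = 19; EF_I = 19+4 = 23
ES_J = max(EF_A=9, EF_C=7, EF_G=25, EF_H=28, EF_I=23) = 28; EF_J = 28+4 = 32
Expected project duration μ = 32 days. Critical path: B → E → H → J.

Backward pass:
LF_J = 32; LS_J = 32−4 = 28
LF_I = LS_J = 28; LS_I = 28−4 = 24
LF_H = LS_J = 28; LS_H = 28−7 = 21
LF_G = LS_J = 28; LS_G = 28−7 = 21
LF_F = min(LS_H=21, LS_I=24) = 21; LS_F = 21−7 = 14
LF_E = LS_H = 21; LS_E = 21−9 = 12
LF_D = LS_G = 21; LS_D = 21−6 = 15
LF_C = min(LS_E=12, LS_F=14, LS_I=24, LS_J=28) = 12; LS_C = 12−7 = 5
LF_B = min(LS_D=15, LS_E=12, LS_F=14, LS_G=21) = 12; LS_B = 12−12 = 0
LF_A = LS_J = 28; LS_A = 28−9 = 19
Slack_F = LS_F − ES_F = 14 − 12 = 2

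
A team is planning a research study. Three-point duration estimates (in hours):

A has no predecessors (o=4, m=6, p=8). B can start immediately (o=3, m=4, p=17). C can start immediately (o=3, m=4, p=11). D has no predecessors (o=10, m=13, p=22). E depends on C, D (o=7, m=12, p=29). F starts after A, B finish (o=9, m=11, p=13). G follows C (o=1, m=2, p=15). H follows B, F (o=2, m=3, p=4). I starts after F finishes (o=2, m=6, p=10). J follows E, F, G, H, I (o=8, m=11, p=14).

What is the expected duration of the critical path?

te_A = (4 + 4·6 + 8)/6 = 36/6 = 6
te_B = (3 + 4·4 + 17)/6 = 36/6 = 6
te_C = (3 + 4·4 + 11)/6 = 30/6 = 5
te_D = (10 + 4·13 + 22)/6 = 84/6 = 14
te_E = (7 + 4·12 + 29)/6 = 84/6 = 14
te_F = (9 + 4·11 + 13)/6 = 66/6 = 11
te_G = (1 + 4·2 + 15)/6 = 24/6 = 4
te_H = (2 + 4·3 + 4)/6 = 18/6 = 3
te_I = (2 + 4·6 + 10)/6 = 36/6 = 6
te_J = (8 + 4·11 + 14)/6 = 66/6 = 11

Forward pass:
ES_A = 0; EF_A = 6
ES_B = 0; EF_B = 6
ES_C = 0; EF_C = 5
ES_D = 0; EF_D = 14
ES_E = max(EF_C=5, EF_D=14) = 14; EF_E = 14+14 = 28
ES_F = max(EF_A=6, EF_B=6) = 6; EF_F = 6+11 = 17
ES_G = 5; EF_G = 5+4 = 9
ES_H = max(EF_B=6, EF_F=17) = 17; EF_H = 17+3 = 20
ES_I = 17; EF_I = 17+6 = 23
ES_J = max(EF_E=28, EF_F=17, EF_G=9, EF_H=20, EF_I=23) = 28; EF_J = 28+11 = 39
Expected project duration μ = 39 hours. Critical path: D → E → J.

39 hours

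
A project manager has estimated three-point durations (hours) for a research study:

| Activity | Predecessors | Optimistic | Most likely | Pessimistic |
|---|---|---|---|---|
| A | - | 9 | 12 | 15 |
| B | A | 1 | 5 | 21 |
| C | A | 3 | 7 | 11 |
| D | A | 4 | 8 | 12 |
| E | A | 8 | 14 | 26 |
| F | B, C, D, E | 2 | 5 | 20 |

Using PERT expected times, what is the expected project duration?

te_A = (9 + 4·12 + 15)/6 = 72/6 = 12
te_B = (1 + 4·5 + 21)/6 = 42/6 = 7
te_C = (3 + 4·7 + 11)/6 = 42/6 = 7
te_D = (4 + 4·8 + 12)/6 = 48/6 = 8
te_E = (8 + 4·14 + 26)/6 = 90/6 = 15
te_F = (2 + 4·5 + 20)/6 = 42/6 = 7

Forward pass:
ES_A = 0; EF_A = 12
ES_B = 12; EF_B = 12+7 = 19
ES_C = 12; EF_C = 12+7 = 19
ES_D = 12; EF_D = 12+8 = 20
ES_E = 12; EF_E = 12+15 = 27
ES_F = max(EF_B=19, EF_C=19, EF_D=20, EF_E=27) = 27; EF_F = 27+7 = 34
Expected project duration μ = 34 hours. Critical path: A → E → F.

34 hours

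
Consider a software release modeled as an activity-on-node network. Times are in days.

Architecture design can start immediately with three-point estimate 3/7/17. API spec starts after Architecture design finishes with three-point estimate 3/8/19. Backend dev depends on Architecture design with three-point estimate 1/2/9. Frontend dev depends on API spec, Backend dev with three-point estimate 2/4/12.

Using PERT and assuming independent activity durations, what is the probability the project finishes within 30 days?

0.979

te_Architecture design = (3 + 4·7 + 17)/6 = 48/6 = 8; σ²_Architecture design = ((17−3)/6)² = 5.444
te_API spec = (3 + 4·8 + 19)/6 = 54/6 = 9; σ²_API spec = ((19−3)/6)² = 7.111
te_Backend dev = (1 + 4·2 + 9)/6 = 18/6 = 3; σ²_Backend dev = ((9−1)/6)² = 1.778
te_Frontend dev = (2 + 4·4 + 12)/6 = 30/6 = 5; σ²_Frontend dev = ((12−2)/6)² = 2.778

Forward pass:
ES_Architecture design = 0; EF_Architecture design = 8
ES_API spec = 8; EF_API spec = 8+9 = 17
ES_Backend dev = 8; EF_Backend dev = 8+3 = 11
ES_Frontend dev = max(EF_API spec=17, EF_Backend dev=11) = 17; EF_Frontend dev = 17+5 = 22
Expected project duration μ = 22 days. Critical path: Architecture design → API spec → Frontend dev.

Variance along critical path = 5.444 + 7.111 + 2.778 = 15.333; σ = √15.333 = 3.916 days.
Z = (30 − 22) / 3.916 = 2.043
P(T ≤ 30) = Φ(2.043) ≈ 0.979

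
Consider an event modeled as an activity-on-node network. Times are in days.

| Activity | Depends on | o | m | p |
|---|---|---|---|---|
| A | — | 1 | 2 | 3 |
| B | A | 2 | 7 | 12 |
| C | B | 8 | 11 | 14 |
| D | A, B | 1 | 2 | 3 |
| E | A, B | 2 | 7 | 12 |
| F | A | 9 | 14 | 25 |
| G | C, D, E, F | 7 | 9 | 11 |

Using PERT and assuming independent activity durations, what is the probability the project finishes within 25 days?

0.027

te_A = (1 + 4·2 + 3)/6 = 12/6 = 2; σ²_A = ((3−1)/6)² = 0.111
te_B = (2 + 4·7 + 12)/6 = 42/6 = 7; σ²_B = ((12−2)/6)² = 2.778
te_C = (8 + 4·11 + 14)/6 = 66/6 = 11; σ²_C = ((14−8)/6)² = 1.000
te_D = (1 + 4·2 + 3)/6 = 12/6 = 2; σ²_D = ((3−1)/6)² = 0.111
te_E = (2 + 4·7 + 12)/6 = 42/6 = 7; σ²_E = ((12−2)/6)² = 2.778
te_F = (9 + 4·14 + 25)/6 = 90/6 = 15; σ²_F = ((25−9)/6)² = 7.111
te_G = (7 + 4·9 + 11)/6 = 54/6 = 9; σ²_G = ((11−7)/6)² = 0.444

Forward pass:
ES_A = 0; EF_A = 2
ES_B = 2; EF_B = 2+7 = 9
ES_C = 9; EF_C = 9+11 = 20
ES_D = max(EF_A=2, EF_B=9) = 9; EF_D = 9+2 = 11
ES_E = max(EF_A=2, EF_B=9) = 9; EF_E = 9+7 = 16
ES_F = 2; EF_F = 2+15 = 17
ES_G = max(EF_C=20, EF_D=11, EF_E=16, EF_F=17) = 20; EF_G = 20+9 = 29
Expected project duration μ = 29 days. Critical path: A → B → C → G.

Variance along critical path = 0.111 + 2.778 + 1.000 + 0.444 = 4.333; σ = √4.333 = 2.082 days.
Z = (25 − 29) / 2.082 = -1.922
P(T ≤ 25) = Φ(-1.922) ≈ 0.027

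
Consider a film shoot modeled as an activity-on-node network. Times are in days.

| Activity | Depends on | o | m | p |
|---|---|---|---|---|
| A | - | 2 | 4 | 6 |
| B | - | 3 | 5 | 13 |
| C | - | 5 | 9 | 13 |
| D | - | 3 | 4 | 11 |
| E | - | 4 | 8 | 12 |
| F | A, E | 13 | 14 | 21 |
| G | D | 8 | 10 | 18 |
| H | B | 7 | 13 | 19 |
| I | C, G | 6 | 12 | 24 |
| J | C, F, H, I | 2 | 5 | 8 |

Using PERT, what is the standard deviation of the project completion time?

te_A = (2 + 4·4 + 6)/6 = 24/6 = 4; σ²_A = ((6−2)/6)² = 0.444
te_B = (3 + 4·5 + 13)/6 = 36/6 = 6; σ²_B = ((13−3)/6)² = 2.778
te_C = (5 + 4·9 + 13)/6 = 54/6 = 9; σ²_C = ((13−5)/6)² = 1.778
te_D = (3 + 4·4 + 11)/6 = 30/6 = 5; σ²_D = ((11−3)/6)² = 1.778
te_E = (4 + 4·8 + 12)/6 = 48/6 = 8; σ²_E = ((12−4)/6)² = 1.778
te_F = (13 + 4·14 + 21)/6 = 90/6 = 15; σ²_F = ((21−13)/6)² = 1.778
te_G = (8 + 4·10 + 18)/6 = 66/6 = 11; σ²_G = ((18−8)/6)² = 2.778
te_H = (7 + 4·13 + 19)/6 = 78/6 = 13; σ²_H = ((19−7)/6)² = 4.000
te_I = (6 + 4·12 + 24)/6 = 78/6 = 13; σ²_I = ((24−6)/6)² = 9.000
te_J = (2 + 4·5 + 8)/6 = 30/6 = 5; σ²_J = ((8−2)/6)² = 1.000

Forward pass:
ES_A = 0; EF_A = 4
ES_B = 0; EF_B = 6
ES_C = 0; EF_C = 9
ES_D = 0; EF_D = 5
ES_E = 0; EF_E = 8
ES_F = max(EF_A=4, EF_E=8) = 8; EF_F = 8+15 = 23
ES_G = 5; EF_G = 5+11 = 16
ES_H = 6; EF_H = 6+13 = 19
ES_I = max(EF_C=9, EF_G=16) = 16; EF_I = 16+13 = 29
ES_J = max(EF_C=9, EF_F=23, EF_H=19, EF_I=29) = 29; EF_J = 29+5 = 34
Expected project duration μ = 34 days. Critical path: D → G → I → J.

Variance along critical path = 1.778 + 2.778 + 9.000 + 1.000 = 14.556
σ = √14.556 = 3.815 days

3.82 days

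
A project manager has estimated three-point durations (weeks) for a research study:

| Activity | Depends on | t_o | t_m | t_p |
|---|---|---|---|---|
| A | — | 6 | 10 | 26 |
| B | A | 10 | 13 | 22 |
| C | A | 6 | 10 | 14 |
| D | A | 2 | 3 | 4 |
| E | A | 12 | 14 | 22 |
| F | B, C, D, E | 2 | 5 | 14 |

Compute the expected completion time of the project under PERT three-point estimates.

te_A = (6 + 4·10 + 26)/6 = 72/6 = 12
te_B = (10 + 4·13 + 22)/6 = 84/6 = 14
te_C = (6 + 4·10 + 14)/6 = 60/6 = 10
te_D = (2 + 4·3 + 4)/6 = 18/6 = 3
te_E = (12 + 4·14 + 22)/6 = 90/6 = 15
te_F = (2 + 4·5 + 14)/6 = 36/6 = 6

Forward pass:
ES_A = 0; EF_A = 12
ES_B = 12; EF_B = 12+14 = 26
ES_C = 12; EF_C = 12+10 = 22
ES_D = 12; EF_D = 12+3 = 15
ES_E = 12; EF_E = 12+15 = 27
ES_F = max(EF_B=26, EF_C=22, EF_D=15, EF_E=27) = 27; EF_F = 27+6 = 33
Expected project duration μ = 33 weeks. Critical path: A → E → F.

33 weeks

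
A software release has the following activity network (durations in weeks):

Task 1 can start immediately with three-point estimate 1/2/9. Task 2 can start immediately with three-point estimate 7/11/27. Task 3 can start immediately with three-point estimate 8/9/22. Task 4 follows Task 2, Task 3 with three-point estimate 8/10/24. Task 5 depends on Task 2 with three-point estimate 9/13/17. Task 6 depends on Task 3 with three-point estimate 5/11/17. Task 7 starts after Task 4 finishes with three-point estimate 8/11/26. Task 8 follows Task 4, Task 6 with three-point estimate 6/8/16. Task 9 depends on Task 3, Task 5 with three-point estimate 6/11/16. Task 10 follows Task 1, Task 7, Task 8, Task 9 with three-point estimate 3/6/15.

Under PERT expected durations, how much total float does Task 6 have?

te_Task 1 = (1 + 4·2 + 9)/6 = 18/6 = 3
te_Task 2 = (7 + 4·11 + 27)/6 = 78/6 = 13
te_Task 3 = (8 + 4·9 + 22)/6 = 66/6 = 11
te_Task 4 = (8 + 4·10 + 24)/6 = 72/6 = 12
te_Task 5 = (9 + 4·13 + 17)/6 = 78/6 = 13
te_Task 6 = (5 + 4·11 + 17)/6 = 66/6 = 11
te_Task 7 = (8 + 4·11 + 26)/6 = 78/6 = 13
te_Task 8 = (6 + 4·8 + 16)/6 = 54/6 = 9
te_Task 9 = (6 + 4·11 + 16)/6 = 66/6 = 11
te_Task 10 = (3 + 4·6 + 15)/6 = 42/6 = 7

Forward pass:
ES_Task 1 = 0; EF_Task 1 = 3
ES_Task 2 = 0; EF_Task 2 = 13
ES_Task 3 = 0; EF_Task 3 = 11
ES_Task 4 = max(EF_Task 2=13, EF_Task 3=11) = 13; EF_Task 4 = 13+12 = 25
ES_Task 5 = 13; EF_Task 5 = 13+13 = 26
ES_Task 6 = 11; EF_Task 6 = 11+11 = 22
ES_Task 7 = 25; EF_Task 7 = 25+13 = 38
ES_Task 8 = max(EF_Task 4=25, EF_Task 6=22) = 25; EF_Task 8 = 25+9 = 34
ES_Task 9 = max(EF_Task 3=11, EF_Task 5=26) = 26; EF_Task 9 = 26+11 = 37
ES_Task 10 = max(EF_Task 1=3, EF_Task 7=38, EF_Task 8=34, EF_Task 9=37) = 38; EF_Task 10 = 38+7 = 45
Expected project duration μ = 45 weeks. Critical path: Task 2 → Task 4 → Task 7 → Task 10.

Backward pass:
LF_Task 10 = 45; LS_Task 10 = 45−7 = 38
LF_Task 9 = LS_Task 10 = 38; LS_Task 9 = 38−11 = 27
LF_Task 8 = LS_Task 10 = 38; LS_Task 8 = 38−9 = 29
LF_Task 7 = LS_Task 10 = 38; LS_Task 7 = 38−13 = 25
LF_Task 6 = LS_Task 8 = 29; LS_Task 6 = 29−11 = 18
LF_Task 5 = LS_Task 9 = 27; LS_Task 5 = 27−13 = 14
LF_Task 4 = min(LS_Task 7=25, LS_Task 8=29) = 25; LS_Task 4 = 25−12 = 13
LF_Task 3 = min(LS_Task 4=13, LS_Task 6=18, LS_Task 9=27) = 13; LS_Task 3 = 13−11 = 2
LF_Task 2 = min(LS_Task 4=13, LS_Task 5=14) = 13; LS_Task 2 = 13−13 = 0
LF_Task 1 = LS_Task 10 = 38; LS_Task 1 = 38−3 = 35
Slack_Task 6 = LS_Task 6 − ES_Task 6 = 18 − 11 = 7

7 weeks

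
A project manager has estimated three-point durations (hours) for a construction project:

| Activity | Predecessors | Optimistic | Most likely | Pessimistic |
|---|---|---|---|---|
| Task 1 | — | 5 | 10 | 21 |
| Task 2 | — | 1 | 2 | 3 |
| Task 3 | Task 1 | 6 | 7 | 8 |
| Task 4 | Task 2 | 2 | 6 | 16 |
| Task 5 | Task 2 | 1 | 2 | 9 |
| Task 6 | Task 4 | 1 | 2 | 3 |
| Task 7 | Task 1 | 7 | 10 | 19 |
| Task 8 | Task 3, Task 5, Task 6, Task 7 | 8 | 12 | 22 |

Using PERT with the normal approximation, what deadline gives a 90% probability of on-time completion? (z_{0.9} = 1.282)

40.2 hours

te_Task 1 = (5 + 4·10 + 21)/6 = 66/6 = 11; σ²_Task 1 = ((21−5)/6)² = 7.111
te_Task 2 = (1 + 4·2 + 3)/6 = 12/6 = 2; σ²_Task 2 = ((3−1)/6)² = 0.111
te_Task 3 = (6 + 4·7 + 8)/6 = 42/6 = 7; σ²_Task 3 = ((8−6)/6)² = 0.111
te_Task 4 = (2 + 4·6 + 16)/6 = 42/6 = 7; σ²_Task 4 = ((16−2)/6)² = 5.444
te_Task 5 = (1 + 4·2 + 9)/6 = 18/6 = 3; σ²_Task 5 = ((9−1)/6)² = 1.778
te_Task 6 = (1 + 4·2 + 3)/6 = 12/6 = 2; σ²_Task 6 = ((3−1)/6)² = 0.111
te_Task 7 = (7 + 4·10 + 19)/6 = 66/6 = 11; σ²_Task 7 = ((19−7)/6)² = 4.000
te_Task 8 = (8 + 4·12 + 22)/6 = 78/6 = 13; σ²_Task 8 = ((22−8)/6)² = 5.444

Forward pass:
ES_Task 1 = 0; EF_Task 1 = 11
ES_Task 2 = 0; EF_Task 2 = 2
ES_Task 3 = 11; EF_Task 3 = 11+7 = 18
ES_Task 4 = 2; EF_Task 4 = 2+7 = 9
ES_Task 5 = 2; EF_Task 5 = 2+3 = 5
ES_Task 6 = 9; EF_Task 6 = 9+2 = 11
ES_Task 7 = 11; EF_Task 7 = 11+11 = 22
ES_Task 8 = max(EF_Task 3=18, EF_Task 5=5, EF_Task 6=11, EF_Task 7=22) = 22; EF_Task 8 = 22+13 = 35
Expected project duration μ = 35 hours. Critical path: Task 1 → Task 7 → Task 8.

Variance along critical path = 7.111 + 4.000 + 5.444 = 16.556; σ = 4.069 hours.
D = μ + z·σ = 35 + 1.282·4.069 = 40.2 hours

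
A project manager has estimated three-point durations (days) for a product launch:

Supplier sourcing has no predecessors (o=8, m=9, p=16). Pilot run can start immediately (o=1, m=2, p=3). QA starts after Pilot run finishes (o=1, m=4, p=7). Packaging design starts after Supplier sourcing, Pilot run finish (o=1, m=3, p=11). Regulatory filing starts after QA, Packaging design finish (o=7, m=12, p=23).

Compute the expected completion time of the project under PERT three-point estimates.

27 days

te_Supplier sourcing = (8 + 4·9 + 16)/6 = 60/6 = 10
te_Pilot run = (1 + 4·2 + 3)/6 = 12/6 = 2
te_QA = (1 + 4·4 + 7)/6 = 24/6 = 4
te_Packaging design = (1 + 4·3 + 11)/6 = 24/6 = 4
te_Regulatory filing = (7 + 4·12 + 23)/6 = 78/6 = 13

Forward pass:
ES_Supplier sourcing = 0; EF_Supplier sourcing = 10
ES_Pilot run = 0; EF_Pilot run = 2
ES_QA = 2; EF_QA = 2+4 = 6
ES_Packaging design = max(EF_Supplier sourcing=10, EF_Pilot run=2) = 10; EF_Packaging design = 10+4 = 14
ES_Regulatory filing = max(EF_QA=6, EF_Packaging design=14) = 14; EF_Regulatory filing = 14+13 = 27
Expected project duration μ = 27 days. Critical path: Supplier sourcing → Packaging design → Regulatory filing.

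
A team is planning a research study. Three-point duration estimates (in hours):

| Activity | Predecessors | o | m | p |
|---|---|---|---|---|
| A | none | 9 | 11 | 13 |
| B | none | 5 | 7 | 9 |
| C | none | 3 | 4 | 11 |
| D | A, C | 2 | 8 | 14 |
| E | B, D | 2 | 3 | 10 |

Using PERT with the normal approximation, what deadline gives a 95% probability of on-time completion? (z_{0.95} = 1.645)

27.1 hours

te_A = (9 + 4·11 + 13)/6 = 66/6 = 11; σ²_A = ((13−9)/6)² = 0.444
te_B = (5 + 4·7 + 9)/6 = 42/6 = 7; σ²_B = ((9−5)/6)² = 0.444
te_C = (3 + 4·4 + 11)/6 = 30/6 = 5; σ²_C = ((11−3)/6)² = 1.778
te_D = (2 + 4·8 + 14)/6 = 48/6 = 8; σ²_D = ((14−2)/6)² = 4.000
te_E = (2 + 4·3 + 10)/6 = 24/6 = 4; σ²_E = ((10−2)/6)² = 1.778

Forward pass:
ES_A = 0; EF_A = 11
ES_B = 0; EF_B = 7
ES_C = 0; EF_C = 5
ES_D = max(EF_A=11, EF_C=5) = 11; EF_D = 11+8 = 19
ES_E = max(EF_B=7, EF_D=19) = 19; EF_E = 19+4 = 23
Expected project duration μ = 23 hours. Critical path: A → D → E.

Variance along critical path = 0.444 + 4.000 + 1.778 = 6.222; σ = 2.494 hours.
D = μ + z·σ = 23 + 1.645·2.494 = 27.1 hours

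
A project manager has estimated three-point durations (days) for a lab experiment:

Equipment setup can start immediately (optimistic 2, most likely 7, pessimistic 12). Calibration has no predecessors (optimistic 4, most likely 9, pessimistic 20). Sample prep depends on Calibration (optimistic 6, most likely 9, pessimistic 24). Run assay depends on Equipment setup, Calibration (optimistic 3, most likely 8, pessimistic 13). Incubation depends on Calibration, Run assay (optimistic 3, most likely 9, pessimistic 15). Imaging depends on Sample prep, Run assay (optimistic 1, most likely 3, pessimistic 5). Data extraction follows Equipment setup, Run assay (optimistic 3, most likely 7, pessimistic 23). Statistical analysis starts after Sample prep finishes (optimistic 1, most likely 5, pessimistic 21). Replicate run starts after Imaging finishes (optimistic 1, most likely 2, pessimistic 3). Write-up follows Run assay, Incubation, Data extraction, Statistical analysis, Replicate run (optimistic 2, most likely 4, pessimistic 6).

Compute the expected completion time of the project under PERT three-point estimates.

32 days

te_Equipment setup = (2 + 4·7 + 12)/6 = 42/6 = 7
te_Calibration = (4 + 4·9 + 20)/6 = 60/6 = 10
te_Sample prep = (6 + 4·9 + 24)/6 = 66/6 = 11
te_Run assay = (3 + 4·8 + 13)/6 = 48/6 = 8
te_Incubation = (3 + 4·9 + 15)/6 = 54/6 = 9
te_Imaging = (1 + 4·3 + 5)/6 = 18/6 = 3
te_Data extraction = (3 + 4·7 + 23)/6 = 54/6 = 9
te_Statistical analysis = (1 + 4·5 + 21)/6 = 42/6 = 7
te_Replicate run = (1 + 4·2 + 3)/6 = 12/6 = 2
te_Write-up = (2 + 4·4 + 6)/6 = 24/6 = 4

Forward pass:
ES_Equipment setup = 0; EF_Equipment setup = 7
ES_Calibration = 0; EF_Calibration = 10
ES_Sample prep = 10; EF_Sample prep = 10+11 = 21
ES_Run assay = max(EF_Equipment setup=7, EF_Calibration=10) = 10; EF_Run assay = 10+8 = 18
ES_Incubation = max(EF_Calibration=10, EF_Run assay=18) = 18; EF_Incubation = 18+9 = 27
ES_Imaging = max(EF_Sample prep=21, EF_Run assay=18) = 21; EF_Imaging = 21+3 = 24
ES_Data extraction = max(EF_Equipment setup=7, EF_Run assay=18) = 18; EF_Data extraction = 18+9 = 27
ES_Statistical analysis = 21; EF_Statistical analysis = 21+7 = 28
ES_Replicate run = 24; EF_Replicate run = 24+2 = 26
ES_Write-up = max(EF_Run assay=18, EF_Incubation=27, EF_Data extraction=27, EF_Statistical analysis=28, EF_Replicate run=26) = 28; EF_Write-up = 28+4 = 32
Expected project duration μ = 32 days. Critical path: Calibration → Sample prep → Statistical analysis → Write-up.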